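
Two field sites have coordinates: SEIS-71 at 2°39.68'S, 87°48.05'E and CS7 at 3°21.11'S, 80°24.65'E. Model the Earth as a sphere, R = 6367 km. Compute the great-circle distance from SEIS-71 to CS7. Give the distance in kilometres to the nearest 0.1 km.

823.7 km

SEIS-71: φ = -2.66133°, λ = +87.80083°
CS7: φ = -3.35183°, λ = +80.41083°
Δφ = -0.6905°,  Δλ = -7.3900°
a = sin²(Δφ/2) + cos φ₁ cos φ₂ sin²(Δλ/2) = 0.004178
c = 2·arcsin(√a) = 0.129364 rad = 7.4120°
d = R·c = 6367 × 0.129364 = 823.7 km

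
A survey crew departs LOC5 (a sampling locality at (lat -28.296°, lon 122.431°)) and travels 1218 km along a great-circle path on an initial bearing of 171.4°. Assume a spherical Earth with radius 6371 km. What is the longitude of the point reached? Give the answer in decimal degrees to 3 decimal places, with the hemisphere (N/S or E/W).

124.530°E

δ = d/R = 1218/6371 = 0.191179 rad
φ₂ = arcsin(sin φ₁ cos δ + cos φ₁ sin δ cos θ)
   = arcsin(-0.47403·0.98178 + 0.88051·0.19002·-0.98876) = -39.11069°
λ₂ = λ₁ + atan2(sin θ sin δ cos φ₁, cos δ − sin φ₁ sin φ₂) = 124.52961°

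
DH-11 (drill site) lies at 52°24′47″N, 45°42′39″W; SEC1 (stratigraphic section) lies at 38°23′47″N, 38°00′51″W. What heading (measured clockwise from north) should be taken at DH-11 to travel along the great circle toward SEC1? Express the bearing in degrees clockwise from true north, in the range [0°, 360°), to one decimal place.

DH-11: φ = +52.41306°, λ = -45.71083°
SEC1: φ = +38.39639°, λ = -38.01417°
Δλ = 7.6967°
y = sin Δλ · cos φ₂ = 0.104964
x = cos φ₁ sin φ₂ − sin φ₁ cos φ₂ cos Δλ = -0.236609
θ = atan2(y, x) = 156.0770° → 156.0770° (mod 360°)

156.1°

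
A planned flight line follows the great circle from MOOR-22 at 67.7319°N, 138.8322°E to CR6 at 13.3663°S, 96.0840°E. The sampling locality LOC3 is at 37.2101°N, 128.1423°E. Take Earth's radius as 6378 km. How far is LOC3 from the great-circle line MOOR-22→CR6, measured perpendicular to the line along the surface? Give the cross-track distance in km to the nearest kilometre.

1393 km

δ₁₃ = central angle MOOR-22→LOC3 = 0.542930 rad  (haversine)
θ₁₃ = bearing MOOR-22→LOC3 = 196.615°,  θ₁₂ = bearing MOOR-22→CR6 = 221.411°
dₓₜ = R·arcsin(sin δ₁₃ · sin(θ₁₃ − θ₁₂)) = 6378·arcsin(0.51665·sin(-24.796°)) = -1393.010 km
|dₓₜ| = 1393.010 km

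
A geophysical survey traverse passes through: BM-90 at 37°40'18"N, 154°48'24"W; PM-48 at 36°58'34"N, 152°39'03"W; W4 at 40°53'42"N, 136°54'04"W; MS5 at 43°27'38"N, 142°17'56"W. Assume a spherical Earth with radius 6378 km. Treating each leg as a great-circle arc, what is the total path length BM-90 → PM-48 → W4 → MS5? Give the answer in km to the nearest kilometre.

2164 km

BM-90: φ = +37.67167°, λ = -154.80667°
PM-48: φ = +36.97611°, λ = -152.65083°
W4: φ = +40.89500°, λ = -136.90111°
MS5: φ = +43.46056°, λ = -142.29889°
BM-90→PM-48: c = 0.032289 rad, d = 205.94 km
PM-48→W4: c = 0.224121 rad, d = 1429.44 km
W4→MS5: c = 0.082914 rad, d = 528.82 km
Total = 205.94 + 1429.44 + 528.82 = 2164.21 km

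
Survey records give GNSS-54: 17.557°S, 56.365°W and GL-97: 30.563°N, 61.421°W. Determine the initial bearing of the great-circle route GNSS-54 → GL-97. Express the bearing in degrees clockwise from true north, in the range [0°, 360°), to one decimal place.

354.2°

Δλ = -5.0560°
y = sin Δλ · cos φ₂ = -0.075886
x = cos φ₁ sin φ₂ − sin φ₁ cos φ₂ cos Δλ = 0.743534
θ = atan2(y, x) = -5.8275° → 354.1725° (mod 360°)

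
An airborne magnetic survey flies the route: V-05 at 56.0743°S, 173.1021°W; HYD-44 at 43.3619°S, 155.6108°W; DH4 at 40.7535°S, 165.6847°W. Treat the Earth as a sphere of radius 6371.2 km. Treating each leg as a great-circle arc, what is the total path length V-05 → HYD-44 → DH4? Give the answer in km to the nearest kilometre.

2761 km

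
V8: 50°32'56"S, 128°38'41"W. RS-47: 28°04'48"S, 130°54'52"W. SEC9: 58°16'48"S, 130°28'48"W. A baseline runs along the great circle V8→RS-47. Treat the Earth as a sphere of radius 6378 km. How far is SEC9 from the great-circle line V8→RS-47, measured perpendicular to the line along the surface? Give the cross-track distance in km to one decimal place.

185.3 km

V8: φ = -50.54889°, λ = -128.64472°
RS-47: φ = -28.08000°, λ = -130.91444°
SEC9: φ = -58.28000°, λ = -130.48000°
δ₁₃ = central angle V8→SEC9 = 0.136201 rad  (haversine)
θ₁₃ = bearing V8→SEC9 = 187.124°,  θ₁₂ = bearing V8→RS-47 = 354.769°
dₓₜ = R·arcsin(sin δ₁₃ · sin(θ₁₃ − θ₁₂)) = 6378·arcsin(0.13578·sin(-167.645°)) = -185.322 km
|dₓₜ| = 185.322 km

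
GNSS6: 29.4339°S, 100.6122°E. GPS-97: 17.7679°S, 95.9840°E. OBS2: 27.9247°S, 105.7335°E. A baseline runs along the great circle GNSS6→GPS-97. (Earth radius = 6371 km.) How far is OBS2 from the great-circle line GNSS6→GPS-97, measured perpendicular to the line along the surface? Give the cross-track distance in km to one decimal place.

525.9 km

δ₁₃ = central angle GNSS6→OBS2 = 0.082714 rad  (haversine)
θ₁₃ = bearing GNSS6→OBS2 = 72.674°,  θ₁₂ = bearing GNSS6→GPS-97 = 339.048°
dₓₜ = R·arcsin(sin δ₁₃ · sin(θ₁₃ − θ₁₂)) = 6371·arcsin(0.08262·sin(-266.374°)) = 525.912 km
|dₓₜ| = 525.912 km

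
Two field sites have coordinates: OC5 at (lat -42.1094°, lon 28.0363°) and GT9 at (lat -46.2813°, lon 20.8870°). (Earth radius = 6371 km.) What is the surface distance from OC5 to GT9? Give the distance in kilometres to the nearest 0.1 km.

734.4 km

Δφ = -4.1719°,  Δλ = -7.1493°
a = sin²(Δφ/2) + cos φ₁ cos φ₂ sin²(Δλ/2) = 0.003318
c = 2·arcsin(√a) = 0.115268 rad = 6.6044°
d = R·c = 6371 × 0.115268 = 734.4 km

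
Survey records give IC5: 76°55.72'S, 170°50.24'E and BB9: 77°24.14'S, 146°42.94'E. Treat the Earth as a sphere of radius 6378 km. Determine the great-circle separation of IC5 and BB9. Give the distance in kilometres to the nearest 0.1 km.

IC5: φ = -76.92867°, λ = +170.83733°
BB9: φ = -77.40233°, λ = +146.71567°
Δφ = -0.4737°,  Δλ = -24.1217°
a = sin²(Δφ/2) + cos φ₁ cos φ₂ sin²(Δλ/2) = 0.002171
c = 2·arcsin(√a) = 0.093216 rad = 5.3409°
d = R·c = 6378 × 0.093216 = 594.5 km

594.5 km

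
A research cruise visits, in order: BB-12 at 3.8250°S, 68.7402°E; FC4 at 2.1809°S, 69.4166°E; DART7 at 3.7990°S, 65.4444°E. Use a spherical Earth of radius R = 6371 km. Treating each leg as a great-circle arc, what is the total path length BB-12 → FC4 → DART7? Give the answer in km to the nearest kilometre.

BB-12→FC4: c = 0.031022 rad, d = 197.64 km
FC4→DART7: c = 0.074770 rad, d = 476.36 km
Total = 197.64 + 476.36 = 674.00 km

674 km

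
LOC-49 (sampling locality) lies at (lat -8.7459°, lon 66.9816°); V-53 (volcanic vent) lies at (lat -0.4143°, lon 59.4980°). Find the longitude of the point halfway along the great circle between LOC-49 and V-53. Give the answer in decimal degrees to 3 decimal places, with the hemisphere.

63.218°E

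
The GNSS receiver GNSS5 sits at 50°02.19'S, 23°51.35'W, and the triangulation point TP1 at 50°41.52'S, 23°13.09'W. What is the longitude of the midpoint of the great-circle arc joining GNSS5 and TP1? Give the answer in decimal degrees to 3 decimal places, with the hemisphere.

GNSS5: φ = -50.03650°, λ = -23.85583°
TP1: φ = -50.69200°, λ = -23.21817°
Bx = cos φ₂ cos Δλ = 0.633450,  By = cos φ₂ sin Δλ = 0.007050
φₘ = atan2(sin φ₁ + sin φ₂, √((cos φ₁ + Bx)² + By²)) = -50.36469°
λₘ = λ₁ + atan2(By, cos φ₁ + Bx) = -23.53920°

23.539°W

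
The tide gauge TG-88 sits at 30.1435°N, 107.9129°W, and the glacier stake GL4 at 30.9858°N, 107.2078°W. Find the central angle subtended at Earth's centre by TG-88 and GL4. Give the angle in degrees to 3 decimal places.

Δφ = 0.8423°,  Δλ = 0.7051°
a = sin²(Δφ/2) + cos φ₁ cos φ₂ sin²(Δλ/2) = 0.000082
c = 2·arcsin(√a) = 0.018122 rad = 1.0383°

1.038°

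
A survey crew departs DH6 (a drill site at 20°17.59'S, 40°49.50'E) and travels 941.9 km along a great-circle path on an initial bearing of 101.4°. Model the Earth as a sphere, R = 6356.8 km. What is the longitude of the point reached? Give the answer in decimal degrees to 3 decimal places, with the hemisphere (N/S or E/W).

49.788°E

DH6: φ = -20.29317°, λ = +40.82500°
δ = d/R = 941.9/6356.8 = 0.148172 rad
φ₂ = arcsin(sin φ₁ cos δ + cos φ₁ sin δ cos θ)
   = arcsin(-0.34682·0.98904 + 0.93793·0.14763·-0.19766) = -21.73983°
λ₂ = λ₁ + atan2(sin θ sin δ cos φ₁, cos δ − sin φ₁ sin φ₂) = 49.78814°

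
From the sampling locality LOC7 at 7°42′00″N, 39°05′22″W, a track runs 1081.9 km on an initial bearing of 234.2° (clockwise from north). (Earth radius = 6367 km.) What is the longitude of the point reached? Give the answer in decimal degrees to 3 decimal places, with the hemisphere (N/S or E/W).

46.977°W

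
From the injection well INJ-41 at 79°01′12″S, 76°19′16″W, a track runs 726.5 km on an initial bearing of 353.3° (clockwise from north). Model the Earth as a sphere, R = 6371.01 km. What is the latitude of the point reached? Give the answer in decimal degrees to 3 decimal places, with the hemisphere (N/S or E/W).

72.515°S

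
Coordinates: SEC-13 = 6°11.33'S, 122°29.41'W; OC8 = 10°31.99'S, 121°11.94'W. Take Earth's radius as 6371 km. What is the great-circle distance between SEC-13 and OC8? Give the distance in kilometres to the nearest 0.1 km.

503.5 km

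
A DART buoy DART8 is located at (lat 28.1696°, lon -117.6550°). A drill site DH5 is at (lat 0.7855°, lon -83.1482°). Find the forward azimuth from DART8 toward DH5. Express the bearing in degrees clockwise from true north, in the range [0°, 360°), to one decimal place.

Δλ = 34.5068°
y = sin Δλ · cos φ₂ = 0.566451
x = cos φ₁ sin φ₂ − sin φ₁ cos φ₂ cos Δλ = -0.376902
θ = atan2(y, x) = 123.6388° → 123.6388° (mod 360°)

123.6°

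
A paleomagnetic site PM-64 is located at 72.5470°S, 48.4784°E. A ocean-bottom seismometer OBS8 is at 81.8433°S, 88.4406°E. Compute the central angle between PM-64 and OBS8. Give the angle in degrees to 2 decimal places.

Δφ = -9.2963°,  Δλ = 39.9622°
a = sin²(Δφ/2) + cos φ₁ cos φ₂ sin²(Δλ/2) = 0.011536
c = 2·arcsin(√a) = 0.215224 rad = 12.3314°

12.33°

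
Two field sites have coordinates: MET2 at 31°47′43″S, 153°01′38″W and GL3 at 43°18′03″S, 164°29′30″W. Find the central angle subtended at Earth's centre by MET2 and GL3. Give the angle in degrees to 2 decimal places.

14.63°

MET2: φ = -31.79528°, λ = -153.02722°
GL3: φ = -43.30083°, λ = -164.49167°
Δφ = -11.5056°,  Δλ = -11.4644°
a = sin²(Δφ/2) + cos φ₁ cos φ₂ sin²(Δλ/2) = 0.016218
c = 2·arcsin(√a) = 0.255393 rad = 14.6329°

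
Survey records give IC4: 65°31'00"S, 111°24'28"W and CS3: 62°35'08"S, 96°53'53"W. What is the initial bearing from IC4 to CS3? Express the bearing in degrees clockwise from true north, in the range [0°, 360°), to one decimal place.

IC4: φ = -65.51667°, λ = -111.40778°
CS3: φ = -62.58556°, λ = -96.89806°
Δλ = 14.5097°
y = sin Δλ · cos φ₂ = 0.115356
x = cos φ₁ sin φ₂ − sin φ₁ cos φ₂ cos Δλ = 0.037771
θ = atan2(y, x) = 71.8703° → 71.8703° (mod 360°)

71.9°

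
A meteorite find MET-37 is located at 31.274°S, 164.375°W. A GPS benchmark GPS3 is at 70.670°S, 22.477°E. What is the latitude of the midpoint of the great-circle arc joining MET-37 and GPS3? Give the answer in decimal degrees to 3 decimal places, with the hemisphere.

70.169°S

Bx = cos φ₂ cos Δλ = -0.328644,  By = cos φ₂ sin Δλ = -0.039491
φₘ = atan2(sin φ₁ + sin φ₂, √((cos φ₁ + Bx)² + By²)) = -70.16864°
λₘ = λ₁ + atan2(By, cos φ₁ + Bx) = -168.66819°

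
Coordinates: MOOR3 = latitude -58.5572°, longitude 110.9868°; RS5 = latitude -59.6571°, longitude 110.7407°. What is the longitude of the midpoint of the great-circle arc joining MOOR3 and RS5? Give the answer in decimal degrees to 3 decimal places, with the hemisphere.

110.866°E

Bx = cos φ₂ cos Δλ = 0.505169,  By = cos φ₂ sin Δλ = -0.002170
φₘ = atan2(sin φ₁ + sin φ₂, √((cos φ₁ + Bx)² + By²)) = -59.10721°
λₘ = λ₁ + atan2(By, cos φ₁ + Bx) = 110.86572°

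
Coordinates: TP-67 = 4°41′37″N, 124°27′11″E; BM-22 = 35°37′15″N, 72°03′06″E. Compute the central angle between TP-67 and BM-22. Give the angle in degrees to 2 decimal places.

TP-67: φ = +4.69361°, λ = +124.45306°
BM-22: φ = +35.62083°, λ = +72.05167°
Δφ = 30.9272°,  Δλ = -52.4014°
a = sin²(Δφ/2) + cos φ₁ cos φ₂ sin²(Δλ/2) = 0.229020
c = 2·arcsin(√a) = 0.998030 rad = 57.1829°

57.18°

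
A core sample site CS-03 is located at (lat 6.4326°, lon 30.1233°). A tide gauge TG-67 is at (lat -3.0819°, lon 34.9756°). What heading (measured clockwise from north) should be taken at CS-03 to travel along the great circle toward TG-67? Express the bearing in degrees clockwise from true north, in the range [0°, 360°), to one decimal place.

Δλ = 4.8523°
y = sin Δλ · cos φ₂ = 0.084465
x = cos φ₁ sin φ₂ − sin φ₁ cos φ₂ cos Δλ = -0.164896
θ = atan2(y, x) = 152.8770° → 152.8770° (mod 360°)

152.9°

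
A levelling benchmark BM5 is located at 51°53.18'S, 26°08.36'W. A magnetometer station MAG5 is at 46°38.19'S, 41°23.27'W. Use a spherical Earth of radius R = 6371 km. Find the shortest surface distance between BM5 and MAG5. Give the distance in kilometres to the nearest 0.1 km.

BM5: φ = -51.88633°, λ = -26.13933°
MAG5: φ = -46.63650°, λ = -41.38783°
Δφ = 5.2498°,  Δλ = -15.2485°
a = sin²(Δφ/2) + cos φ₁ cos φ₂ sin²(Δλ/2) = 0.009558
c = 2·arcsin(√a) = 0.195838 rad = 11.2207°
d = R·c = 6371 × 0.195838 = 1247.7 km

1247.7 km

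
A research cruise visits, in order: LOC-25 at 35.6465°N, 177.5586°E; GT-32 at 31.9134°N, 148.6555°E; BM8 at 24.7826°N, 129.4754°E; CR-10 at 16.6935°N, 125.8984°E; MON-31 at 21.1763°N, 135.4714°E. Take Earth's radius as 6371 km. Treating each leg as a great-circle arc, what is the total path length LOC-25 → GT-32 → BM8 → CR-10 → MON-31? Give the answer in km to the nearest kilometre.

LOC-25→GT-32: c = 0.422770 rad, d = 2693.47 km
GT-32→BM8: c = 0.319203 rad, d = 2033.65 km
BM8→CR-10: c = 0.152751 rad, d = 973.18 km
CR-10→MON-31: c = 0.176280 rad, d = 1123.08 km
Total = 2693.47 + 2033.65 + 973.18 + 1123.08 = 6823.37 km

6823 km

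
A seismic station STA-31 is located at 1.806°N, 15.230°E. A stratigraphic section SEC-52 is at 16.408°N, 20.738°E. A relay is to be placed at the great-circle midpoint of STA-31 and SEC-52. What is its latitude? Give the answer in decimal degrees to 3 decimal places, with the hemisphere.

9.117°N

Bx = cos φ₂ cos Δλ = 0.954845,  By = cos φ₂ sin Δλ = 0.092076
φₘ = atan2(sin φ₁ + sin φ₂, √((cos φ₁ + Bx)² + By²)) = 9.11735°
λₘ = λ₁ + atan2(By, cos φ₁ + Bx) = 17.92740°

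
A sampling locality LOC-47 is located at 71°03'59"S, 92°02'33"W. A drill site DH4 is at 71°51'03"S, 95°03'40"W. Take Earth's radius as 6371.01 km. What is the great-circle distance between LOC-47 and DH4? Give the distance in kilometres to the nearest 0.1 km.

137.8 km

LOC-47: φ = -71.06639°, λ = -92.04250°
DH4: φ = -71.85083°, λ = -95.06111°
Δφ = -0.7844°,  Δλ = -3.0186°
a = sin²(Δφ/2) + cos φ₁ cos φ₂ sin²(Δλ/2) = 0.000117
c = 2·arcsin(√a) = 0.021632 rad = 1.2394°
d = R·c = 6371.01 × 0.021632 = 137.8 km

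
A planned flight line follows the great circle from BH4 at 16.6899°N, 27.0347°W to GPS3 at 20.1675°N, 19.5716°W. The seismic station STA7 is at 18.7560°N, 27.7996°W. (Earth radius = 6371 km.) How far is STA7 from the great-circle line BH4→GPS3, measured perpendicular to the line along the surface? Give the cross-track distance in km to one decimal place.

241.2 km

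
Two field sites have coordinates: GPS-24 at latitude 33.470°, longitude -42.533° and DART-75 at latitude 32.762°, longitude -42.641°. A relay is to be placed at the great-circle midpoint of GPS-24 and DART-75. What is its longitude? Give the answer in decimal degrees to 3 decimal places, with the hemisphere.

Bx = cos φ₂ cos Δλ = 0.840924,  By = cos φ₂ sin Δλ = -0.001585
φₘ = atan2(sin φ₁ + sin φ₂, √((cos φ₁ + Bx)² + By²)) = 33.11601°
λₘ = λ₁ + atan2(By, cos φ₁ + Bx) = -42.58722°

42.587°W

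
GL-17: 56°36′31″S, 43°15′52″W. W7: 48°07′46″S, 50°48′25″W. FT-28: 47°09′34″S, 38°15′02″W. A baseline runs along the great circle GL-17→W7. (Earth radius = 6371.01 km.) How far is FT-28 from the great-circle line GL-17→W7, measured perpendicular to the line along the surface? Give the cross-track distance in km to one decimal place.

865.5 km

GL-17: φ = -56.60861°, λ = -43.26444°
W7: φ = -48.12944°, λ = -50.80694°
FT-28: φ = -47.15944°, λ = -38.25056°
δ₁₃ = central angle GL-17→FT-28 = 0.173424 rad  (haversine)
θ₁₃ = bearing GL-17→FT-28 = 20.145°,  θ₁₂ = bearing GL-17→W7 = 328.439°
dₓₜ = R·arcsin(sin δ₁₃ · sin(θ₁₃ − θ₁₂)) = 6371.01·arcsin(0.17256·sin(-308.295°)) = 865.471 km
|dₓₜ| = 865.471 km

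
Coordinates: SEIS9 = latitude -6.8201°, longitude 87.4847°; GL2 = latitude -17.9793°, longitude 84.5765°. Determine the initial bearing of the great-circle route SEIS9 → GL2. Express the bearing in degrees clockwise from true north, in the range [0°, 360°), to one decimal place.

Δλ = -2.9082°
y = sin Δλ · cos φ₂ = -0.048258
x = cos φ₁ sin φ₂ − sin φ₁ cos φ₂ cos Δλ = -0.193681
θ = atan2(y, x) = -166.0089° → 193.9911° (mod 360°)

194.0°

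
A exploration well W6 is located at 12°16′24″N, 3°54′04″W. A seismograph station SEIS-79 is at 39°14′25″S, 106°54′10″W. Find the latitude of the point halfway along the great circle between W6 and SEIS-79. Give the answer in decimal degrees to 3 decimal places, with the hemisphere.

W6: φ = +12.27333°, λ = -3.90111°
SEIS-79: φ = -39.24028°, λ = -106.90278°
Bx = cos φ₂ cos Δλ = -0.174247,  By = cos φ₂ sin Δλ = -0.754645
φₘ = atan2(sin φ₁ + sin φ₂, √((cos φ₁ + Bx)² + By²)) = -20.86515°
λₘ = λ₁ + atan2(By, cos φ₁ + Bx) = -47.12662°

20.865°S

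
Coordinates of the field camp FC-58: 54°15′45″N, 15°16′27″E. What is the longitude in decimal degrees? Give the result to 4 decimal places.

15° + 16′/60 + 27″/3600 = 15 + 0.26667 + 0.00750 = 15.2742°

15.2742°E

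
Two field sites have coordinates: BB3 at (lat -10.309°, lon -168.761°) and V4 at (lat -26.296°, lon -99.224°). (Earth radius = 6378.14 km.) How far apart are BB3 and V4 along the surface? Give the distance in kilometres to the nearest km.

7480 km

Δφ = -15.9870°,  Δλ = 69.5370°
a = sin²(Δφ/2) + cos φ₁ cos φ₂ sin²(Δλ/2) = 0.306178
c = 2·arcsin(√a) = 1.172722 rad = 67.1920°
d = R·c = 6378.14 × 1.172722 = 7479.8 km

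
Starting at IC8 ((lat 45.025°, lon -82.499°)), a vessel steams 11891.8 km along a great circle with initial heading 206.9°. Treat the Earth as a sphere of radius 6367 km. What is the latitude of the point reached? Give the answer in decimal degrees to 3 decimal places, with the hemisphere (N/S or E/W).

δ = d/R = 11891.8/6367 = 1.867724 rad
φ₂ = arcsin(sin φ₁ cos δ + cos φ₁ sin δ cos θ)
   = arcsin(0.70742·-0.29258 + 0.70680·0.95624·-0.89180) = -54.06822°
λ₂ = λ₁ + atan2(sin θ sin δ cos φ₁, cos δ − sin φ₁ sin φ₂) = -129.99695°

54.068°S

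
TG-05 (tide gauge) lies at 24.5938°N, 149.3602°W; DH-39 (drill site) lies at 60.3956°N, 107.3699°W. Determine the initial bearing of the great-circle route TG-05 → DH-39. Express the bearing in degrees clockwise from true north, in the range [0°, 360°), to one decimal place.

Δλ = 41.9903°
y = sin Δλ · cos φ₂ = 0.330494
x = cos φ₁ sin φ₂ − sin φ₁ cos φ₂ cos Δλ = 0.637769
θ = atan2(y, x) = 27.3934° → 27.3934° (mod 360°)

27.4°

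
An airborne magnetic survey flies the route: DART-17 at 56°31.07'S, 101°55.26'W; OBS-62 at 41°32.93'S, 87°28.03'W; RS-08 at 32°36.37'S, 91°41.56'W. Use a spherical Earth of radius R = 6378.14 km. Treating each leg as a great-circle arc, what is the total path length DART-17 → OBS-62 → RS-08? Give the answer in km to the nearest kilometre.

3027 km

DART-17: φ = -56.51783°, λ = -101.92100°
OBS-62: φ = -41.54883°, λ = -87.46717°
RS-08: φ = -32.60617°, λ = -91.69267°
DART-17→OBS-62: c = 0.307815 rad, d = 1963.28 km
OBS-62→RS-08: c = 0.166742 rad, d = 1063.50 km
Total = 1963.28 + 1063.50 = 3026.79 km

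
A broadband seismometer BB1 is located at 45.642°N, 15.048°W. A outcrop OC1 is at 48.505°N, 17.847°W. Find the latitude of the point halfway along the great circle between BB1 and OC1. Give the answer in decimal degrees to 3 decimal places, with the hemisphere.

47.082°N

Bx = cos φ₂ cos Δλ = 0.661764,  By = cos φ₂ sin Δλ = -0.032354
φₘ = atan2(sin φ₁ + sin φ₂, √((cos φ₁ + Bx)² + By²)) = 47.08202°
λₘ = λ₁ + atan2(By, cos φ₁ + Bx) = -16.40989°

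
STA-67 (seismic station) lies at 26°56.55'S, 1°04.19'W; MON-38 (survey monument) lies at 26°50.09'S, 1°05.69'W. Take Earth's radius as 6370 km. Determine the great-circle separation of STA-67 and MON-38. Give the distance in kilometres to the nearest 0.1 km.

STA-67: φ = -26.94250°, λ = -1.06983°
MON-38: φ = -26.83483°, λ = -1.09483°
Δφ = 0.1077°,  Δλ = -0.0250°
a = sin²(Δφ/2) + cos φ₁ cos φ₂ sin²(Δλ/2) = 0.000001
c = 2·arcsin(√a) = 0.001919 rad = 0.1100°
d = R·c = 6370 × 0.001919 = 12.2 km

12.2 km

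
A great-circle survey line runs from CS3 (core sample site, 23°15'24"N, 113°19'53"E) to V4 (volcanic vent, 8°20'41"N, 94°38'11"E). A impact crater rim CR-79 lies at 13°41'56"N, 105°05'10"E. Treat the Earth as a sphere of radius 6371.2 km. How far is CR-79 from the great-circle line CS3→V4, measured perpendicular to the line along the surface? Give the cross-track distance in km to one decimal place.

296.6 km

CS3: φ = +23.25667°, λ = +113.33139°
V4: φ = +8.34472°, λ = +94.63639°
CR-79: φ = +13.69889°, λ = +105.08611°
δ₁₃ = central angle CS3→CR-79 = 0.215396 rad  (haversine)
θ₁₃ = bearing CS3→CR-79 = 220.684°,  θ₁₂ = bearing CS3→V4 = 233.261°
dₓₜ = R·arcsin(sin δ₁₃ · sin(θ₁₃ − θ₁₂)) = 6371.2·arcsin(0.21373·sin(-12.577°)) = -296.619 km
|dₓₜ| = 296.619 km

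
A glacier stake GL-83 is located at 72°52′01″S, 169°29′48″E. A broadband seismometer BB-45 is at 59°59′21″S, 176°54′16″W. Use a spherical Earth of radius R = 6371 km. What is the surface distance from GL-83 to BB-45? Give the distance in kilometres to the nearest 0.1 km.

GL-83: φ = -72.86694°, λ = +169.49667°
BB-45: φ = -59.98917°, λ = -176.90444°
Δφ = 12.8778°,  Δλ = 13.5989°
a = sin²(Δφ/2) + cos φ₁ cos φ₂ sin²(Δλ/2) = 0.014642
c = 2·arcsin(√a) = 0.242599 rad = 13.8999°
d = R·c = 6371 × 0.242599 = 1545.6 km

1545.6 km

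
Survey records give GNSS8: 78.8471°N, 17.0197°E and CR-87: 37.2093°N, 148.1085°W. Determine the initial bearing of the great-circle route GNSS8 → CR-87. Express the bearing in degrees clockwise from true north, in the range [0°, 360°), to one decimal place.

346.8°

Δλ = -165.1282°
y = sin Δλ · cos φ₂ = -0.204410
x = cos φ₁ sin φ₂ − sin φ₁ cos φ₂ cos Δλ = 0.872187
θ = atan2(y, x) = -13.1900° → 346.8100° (mod 360°)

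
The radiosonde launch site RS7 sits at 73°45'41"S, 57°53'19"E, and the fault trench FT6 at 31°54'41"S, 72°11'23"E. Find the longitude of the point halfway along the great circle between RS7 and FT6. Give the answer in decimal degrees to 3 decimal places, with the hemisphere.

RS7: φ = -73.76139°, λ = +57.88861°
FT6: φ = -31.91139°, λ = +72.18972°
Bx = cos φ₂ cos Δλ = 0.822561,  By = cos φ₂ sin Δλ = 0.209685
φₘ = atan2(sin φ₁ + sin φ₂, √((cos φ₁ + Bx)² + By²)) = -52.99651°
λₘ = λ₁ + atan2(By, cos φ₁ + Bx) = 68.65999°

68.660°E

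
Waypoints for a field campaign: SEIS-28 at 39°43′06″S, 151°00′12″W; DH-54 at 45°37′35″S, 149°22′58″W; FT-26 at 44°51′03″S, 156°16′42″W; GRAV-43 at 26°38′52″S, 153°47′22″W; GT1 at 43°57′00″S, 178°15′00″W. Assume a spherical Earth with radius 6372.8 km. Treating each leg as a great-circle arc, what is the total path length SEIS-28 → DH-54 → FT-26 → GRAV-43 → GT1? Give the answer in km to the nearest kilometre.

SEIS-28: φ = -39.71833°, λ = -151.00333°
DH-54: φ = -45.62639°, λ = -149.38278°
FT-26: φ = -44.85083°, λ = -156.27833°
GRAV-43: φ = -26.64778°, λ = -153.78944°
GT1: φ = -43.95000°, λ = -178.25000°
SEIS-28→DH-54: c = 0.105185 rad, d = 670.32 km
DH-54→FT-26: c = 0.085791 rad, d = 546.73 km
FT-26→GRAV-43: c = 0.319611 rad, d = 2036.82 km
GRAV-43→GT1: c = 0.457872 rad, d = 2917.93 km
Total = 670.32 + 546.73 + 2036.82 + 2917.93 = 6171.79 km

6172 km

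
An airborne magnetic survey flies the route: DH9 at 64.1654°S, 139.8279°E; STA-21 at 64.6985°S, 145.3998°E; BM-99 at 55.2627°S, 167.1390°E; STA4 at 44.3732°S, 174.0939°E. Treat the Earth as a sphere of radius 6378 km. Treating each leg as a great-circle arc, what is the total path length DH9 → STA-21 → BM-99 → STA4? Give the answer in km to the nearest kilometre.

3172 km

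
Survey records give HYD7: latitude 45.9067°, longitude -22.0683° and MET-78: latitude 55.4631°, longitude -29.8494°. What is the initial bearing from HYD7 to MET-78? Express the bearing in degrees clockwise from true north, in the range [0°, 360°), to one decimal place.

Δλ = -7.7811°
y = sin Δλ · cos φ₂ = -0.076757
x = cos φ₁ sin φ₂ − sin φ₁ cos φ₂ cos Δλ = 0.169767
θ = atan2(y, x) = -24.3291° → 335.6709° (mod 360°)

335.7°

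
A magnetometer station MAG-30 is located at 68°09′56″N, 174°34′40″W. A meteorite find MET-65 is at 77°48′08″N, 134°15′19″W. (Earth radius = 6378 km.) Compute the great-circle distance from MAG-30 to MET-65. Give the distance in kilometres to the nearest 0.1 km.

MAG-30: φ = +68.16556°, λ = -174.57778°
MET-65: φ = +77.80222°, λ = -134.25528°
Δφ = 9.6367°,  Δλ = 40.3225°
a = sin²(Δφ/2) + cos φ₁ cos φ₂ sin²(Δλ/2) = 0.016391
c = 2·arcsin(√a) = 0.256756 rad = 14.7110°
d = R·c = 6378 × 0.256756 = 1637.6 km

1637.6 km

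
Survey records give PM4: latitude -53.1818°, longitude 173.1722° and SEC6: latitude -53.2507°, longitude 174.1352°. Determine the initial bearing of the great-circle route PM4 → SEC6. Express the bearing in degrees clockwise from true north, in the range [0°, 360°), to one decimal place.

97.2°

Δλ = 0.9630°
y = sin Δλ · cos φ₂ = 0.010056
x = cos φ₁ sin φ₂ − sin φ₁ cos φ₂ cos Δλ = -0.001270
θ = atan2(y, x) = 97.1992° → 97.1992° (mod 360°)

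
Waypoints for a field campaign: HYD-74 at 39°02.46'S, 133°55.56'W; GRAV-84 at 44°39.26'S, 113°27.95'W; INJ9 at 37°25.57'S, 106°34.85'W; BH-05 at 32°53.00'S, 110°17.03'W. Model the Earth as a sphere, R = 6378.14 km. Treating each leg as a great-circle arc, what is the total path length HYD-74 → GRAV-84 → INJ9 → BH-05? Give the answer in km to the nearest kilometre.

3400 km

HYD-74: φ = -39.04100°, λ = -133.92600°
GRAV-84: φ = -44.65433°, λ = -113.46583°
INJ9: φ = -37.42617°, λ = -106.58083°
BH-05: φ = -32.88333°, λ = -110.28383°
HYD-74→GRAV-84: c = 0.282542 rad, d = 1802.09 km
GRAV-84→INJ9: c = 0.155209 rad, d = 989.95 km
INJ9→BH-05: c = 0.095261 rad, d = 607.59 km
Total = 1802.09 + 989.95 + 607.59 = 3399.63 km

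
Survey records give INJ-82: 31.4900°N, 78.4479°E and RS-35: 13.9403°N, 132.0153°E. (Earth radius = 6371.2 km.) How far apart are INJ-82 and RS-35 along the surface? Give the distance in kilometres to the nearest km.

Δφ = -17.5497°,  Δλ = 53.5674°
a = sin²(Δφ/2) + cos φ₁ cos φ₂ sin²(Δλ/2) = 0.191329
c = 2·arcsin(√a) = 0.905437 rad = 51.8777°
d = R·c = 6371.2 × 0.905437 = 5768.7 km

5769 km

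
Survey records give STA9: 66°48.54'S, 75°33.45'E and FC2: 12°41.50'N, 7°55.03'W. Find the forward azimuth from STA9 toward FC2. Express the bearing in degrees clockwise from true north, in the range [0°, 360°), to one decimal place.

STA9: φ = -66.80900°, λ = +75.55750°
FC2: φ = +12.69167°, λ = -7.91717°
Δλ = -83.4747°
y = sin Δλ · cos φ₂ = -0.969247
x = cos φ₁ sin φ₂ − sin φ₁ cos φ₂ cos Δλ = 0.188427
θ = atan2(y, x) = -78.9986° → 281.0014° (mod 360°)

281.0°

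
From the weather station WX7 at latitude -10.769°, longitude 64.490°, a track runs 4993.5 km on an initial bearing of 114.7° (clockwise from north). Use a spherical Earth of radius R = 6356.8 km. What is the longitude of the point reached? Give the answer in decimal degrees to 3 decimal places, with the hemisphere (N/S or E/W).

δ = d/R = 4993.5/6356.8 = 0.785537 rad
φ₂ = arcsin(sin φ₁ cos δ + cos φ₁ sin δ cos θ)
   = arcsin(-0.18685·0.70701 + 0.98239·0.70720·-0.41787) = -24.98731°
λ₂ = λ₁ + atan2(sin θ sin δ cos φ₁, cos δ − sin φ₁ sin φ₂) = 109.63131°

109.631°E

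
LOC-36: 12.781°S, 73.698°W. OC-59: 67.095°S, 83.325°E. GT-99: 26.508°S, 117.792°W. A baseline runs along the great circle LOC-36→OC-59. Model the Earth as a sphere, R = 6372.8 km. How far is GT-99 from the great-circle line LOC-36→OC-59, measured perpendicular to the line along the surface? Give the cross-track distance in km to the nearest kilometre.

δ₁₃ = central angle LOC-36→GT-99 = 0.759021 rad  (haversine)
θ₁₃ = bearing LOC-36→GT-99 = 244.795°,  θ₁₂ = bearing LOC-36→OC-59 = 171.166°
dₓₜ = R·arcsin(sin δ₁₃ · sin(θ₁₃ − θ₁₂)) = 6372.8·arcsin(0.68821·sin(73.629°)) = 4596.244 km
|dₓₜ| = 4596.244 km

4596 km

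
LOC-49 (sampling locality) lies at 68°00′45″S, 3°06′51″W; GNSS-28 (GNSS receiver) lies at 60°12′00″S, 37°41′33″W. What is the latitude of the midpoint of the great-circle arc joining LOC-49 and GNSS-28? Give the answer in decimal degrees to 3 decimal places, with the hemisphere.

65.111°S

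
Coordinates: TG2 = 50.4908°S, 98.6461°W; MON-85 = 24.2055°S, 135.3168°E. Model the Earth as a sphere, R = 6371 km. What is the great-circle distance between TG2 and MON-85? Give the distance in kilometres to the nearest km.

10167 km

Δφ = 26.2853°,  Δλ = -126.0371°
a = sin²(Δφ/2) + cos φ₁ cos φ₂ sin²(Δλ/2) = 0.512522
c = 2·arcsin(√a) = 1.595843 rad = 91.4351°
d = R·c = 6371 × 1.595843 = 10167.1 km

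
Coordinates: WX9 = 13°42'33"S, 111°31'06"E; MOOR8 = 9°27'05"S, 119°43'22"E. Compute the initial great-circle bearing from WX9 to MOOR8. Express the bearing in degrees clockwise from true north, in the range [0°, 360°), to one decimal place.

WX9: φ = -13.70917°, λ = +111.51833°
MOOR8: φ = -9.45139°, λ = +119.72278°
Δλ = 8.2044°
y = sin Δλ · cos φ₂ = 0.140769
x = cos φ₁ sin φ₂ − sin φ₁ cos φ₂ cos Δλ = 0.071851
θ = atan2(y, x) = 62.9593° → 62.9593° (mod 360°)

63.0°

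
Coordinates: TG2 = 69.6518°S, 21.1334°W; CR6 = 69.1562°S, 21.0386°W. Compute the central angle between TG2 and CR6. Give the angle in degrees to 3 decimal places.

0.497°

Δφ = 0.4956°,  Δλ = 0.0948°
a = sin²(Δφ/2) + cos φ₁ cos φ₂ sin²(Δλ/2) = 0.000019
c = 2·arcsin(√a) = 0.008669 rad = 0.4967°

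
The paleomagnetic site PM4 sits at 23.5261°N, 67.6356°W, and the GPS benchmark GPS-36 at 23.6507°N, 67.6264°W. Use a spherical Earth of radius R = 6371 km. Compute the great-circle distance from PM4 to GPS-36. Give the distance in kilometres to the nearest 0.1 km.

13.9 km

Δφ = 0.1246°,  Δλ = 0.0092°
a = sin²(Δφ/2) + cos φ₁ cos φ₂ sin²(Δλ/2) = 0.000001
c = 2·arcsin(√a) = 0.002180 rad = 0.1249°
d = R·c = 6371 × 0.002180 = 13.9 km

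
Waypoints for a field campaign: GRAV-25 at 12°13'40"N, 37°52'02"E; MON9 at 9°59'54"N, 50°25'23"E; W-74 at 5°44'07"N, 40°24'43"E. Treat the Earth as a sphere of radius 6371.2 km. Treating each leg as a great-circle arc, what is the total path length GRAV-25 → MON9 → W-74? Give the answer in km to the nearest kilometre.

GRAV-25: φ = +12.22778°, λ = +37.86722°
MON9: φ = +9.99833°, λ = +50.42306°
W-74: φ = +5.73528°, λ = +40.41194°
GRAV-25→MON9: c = 0.218493 rad, d = 1392.06 km
MON9→W-74: c = 0.188355 rad, d = 1200.05 km
Total = 1392.06 + 1200.05 = 2592.11 km

2592 km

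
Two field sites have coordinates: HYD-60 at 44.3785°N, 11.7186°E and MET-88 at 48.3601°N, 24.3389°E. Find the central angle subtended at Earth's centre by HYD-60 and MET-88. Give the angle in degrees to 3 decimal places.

Δφ = 3.9816°,  Δλ = 12.6203°
a = sin²(Δφ/2) + cos φ₁ cos φ₂ sin²(Δλ/2) = 0.006944
c = 2·arcsin(√a) = 0.166852 rad = 9.5599°

9.560°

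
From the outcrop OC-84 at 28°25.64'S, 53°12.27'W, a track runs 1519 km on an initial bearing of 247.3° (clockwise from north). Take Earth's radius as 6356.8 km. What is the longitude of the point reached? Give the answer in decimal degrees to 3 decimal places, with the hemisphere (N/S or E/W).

68.274°W

OC-84: φ = -28.42733°, λ = -53.20450°
δ = d/R = 1519/6356.8 = 0.238957 rad
φ₂ = arcsin(sin φ₁ cos δ + cos φ₁ sin δ cos θ)
   = arcsin(-0.47604·0.97159 + 0.87942·0.23669·-0.38591) = -32.87741°
λ₂ = λ₁ + atan2(sin θ sin δ cos φ₁, cos δ − sin φ₁ sin φ₂) = -68.27441°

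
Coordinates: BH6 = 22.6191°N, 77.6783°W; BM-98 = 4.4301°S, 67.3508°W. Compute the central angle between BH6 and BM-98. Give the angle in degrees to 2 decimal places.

Δφ = -27.0492°,  Δλ = 10.3275°
a = sin²(Δφ/2) + cos φ₁ cos φ₂ sin²(Δλ/2) = 0.062147
c = 2·arcsin(√a) = 0.503900 rad = 28.8713°

28.87°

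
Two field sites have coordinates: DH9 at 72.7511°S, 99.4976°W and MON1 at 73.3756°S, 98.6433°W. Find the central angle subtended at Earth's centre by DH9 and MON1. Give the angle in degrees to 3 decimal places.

0.672°

Δφ = -0.6245°,  Δλ = 0.8543°
a = sin²(Δφ/2) + cos φ₁ cos φ₂ sin²(Δλ/2) = 0.000034
c = 2·arcsin(√a) = 0.011733 rad = 0.6722°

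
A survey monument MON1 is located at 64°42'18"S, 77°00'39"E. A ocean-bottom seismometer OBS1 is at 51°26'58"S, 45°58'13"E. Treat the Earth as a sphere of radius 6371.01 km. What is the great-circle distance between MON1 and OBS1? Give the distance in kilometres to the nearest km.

2306 km

MON1: φ = -64.70500°, λ = +77.01083°
OBS1: φ = -51.44944°, λ = +45.97028°
Δφ = 13.2556°,  Δλ = -31.0406°
a = sin²(Δφ/2) + cos φ₁ cos φ₂ sin²(Δλ/2) = 0.032387
c = 2·arcsin(√a) = 0.361899 rad = 20.7353°
d = R·c = 6371.01 × 0.361899 = 2305.7 km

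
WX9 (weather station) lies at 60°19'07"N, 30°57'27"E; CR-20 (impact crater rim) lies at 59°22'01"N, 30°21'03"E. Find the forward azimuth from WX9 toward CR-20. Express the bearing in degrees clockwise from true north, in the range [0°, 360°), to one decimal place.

WX9: φ = +60.31861°, λ = +30.95750°
CR-20: φ = +59.36694°, λ = +30.35083°
Δλ = -0.6067°
y = sin Δλ · cos φ₂ = -0.005395
x = cos φ₁ sin φ₂ − sin φ₁ cos φ₂ cos Δλ = -0.016584
θ = atan2(y, x) = -161.9796° → 198.0204° (mod 360°)

198.0°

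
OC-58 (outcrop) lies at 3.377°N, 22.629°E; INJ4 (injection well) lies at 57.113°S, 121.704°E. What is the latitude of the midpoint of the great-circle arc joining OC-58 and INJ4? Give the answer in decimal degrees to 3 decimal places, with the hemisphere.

Bx = cos φ₂ cos Δλ = -0.085643,  By = cos φ₂ sin Δλ = 0.536187
φₘ = atan2(sin φ₁ + sin φ₂, √((cos φ₁ + Bx)² + By²)) = -36.41617°
λₘ = λ₁ + atan2(By, cos φ₁ + Bx) = 53.06430°

36.416°S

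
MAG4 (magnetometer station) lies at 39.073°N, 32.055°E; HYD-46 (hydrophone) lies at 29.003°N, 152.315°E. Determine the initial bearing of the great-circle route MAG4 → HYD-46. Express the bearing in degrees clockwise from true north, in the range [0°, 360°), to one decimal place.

49.1°

Δλ = 120.2600°
y = sin Δλ · cos φ₂ = 0.755429
x = cos φ₁ sin φ₂ − sin φ₁ cos φ₂ cos Δλ = 0.654211
θ = atan2(y, x) = 49.1070° → 49.1070° (mod 360°)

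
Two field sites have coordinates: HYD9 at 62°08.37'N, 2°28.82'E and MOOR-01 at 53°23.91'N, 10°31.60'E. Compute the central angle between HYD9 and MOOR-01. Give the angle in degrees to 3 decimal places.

9.721°

HYD9: φ = +62.13950°, λ = +2.48033°
MOOR-01: φ = +53.39850°, λ = +10.52667°
Δφ = -8.7410°,  Δλ = 8.0463°
a = sin²(Δφ/2) + cos φ₁ cos φ₂ sin²(Δλ/2) = 0.007179
c = 2·arcsin(√a) = 0.169660 rad = 9.7208°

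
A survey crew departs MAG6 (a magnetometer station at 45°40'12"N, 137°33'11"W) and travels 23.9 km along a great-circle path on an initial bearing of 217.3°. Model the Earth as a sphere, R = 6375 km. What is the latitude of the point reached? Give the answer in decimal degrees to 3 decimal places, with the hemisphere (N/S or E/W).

45.499°N

MAG6: φ = +45.67000°, λ = -137.55306°
δ = d/R = 23.9/6375 = 0.003749 rad
φ₂ = arcsin(sin φ₁ cos δ + cos φ₁ sin δ cos θ)
   = arcsin(0.71533·0.99999 + 0.69879·0.00375·-0.79547) = 45.49898°
λ₂ = λ₁ + atan2(sin θ sin δ cos φ₁, cos δ − sin φ₁ sin φ₂) = -137.73877°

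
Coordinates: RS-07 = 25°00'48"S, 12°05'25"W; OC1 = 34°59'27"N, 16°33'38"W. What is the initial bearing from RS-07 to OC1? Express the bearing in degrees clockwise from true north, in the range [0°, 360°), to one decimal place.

RS-07: φ = -25.01333°, λ = -12.09028°
OC1: φ = +34.99083°, λ = -16.56056°
Δλ = -4.4703°
y = sin Δλ · cos φ₂ = -0.063853
x = cos φ₁ sin φ₂ − sin φ₁ cos φ₂ cos Δλ = 0.865008
θ = atan2(y, x) = -4.2218° → 355.7782° (mod 360°)

355.8°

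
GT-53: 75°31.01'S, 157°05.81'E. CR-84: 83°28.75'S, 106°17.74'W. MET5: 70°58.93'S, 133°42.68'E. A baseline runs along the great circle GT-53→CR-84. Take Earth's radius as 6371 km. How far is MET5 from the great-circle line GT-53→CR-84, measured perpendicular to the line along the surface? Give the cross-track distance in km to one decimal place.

623.2 km

GT-53: φ = -75.51683°, λ = +157.09683°
CR-84: φ = -83.47917°, λ = -106.29567°
MET5: φ = -70.98217°, λ = +133.71133°
δ₁₃ = central angle GT-53→MET5 = 0.140292 rad  (haversine)
θ₁₃ = bearing GT-53→MET5 = 292.337°,  θ₁₂ = bearing GT-53→CR-84 = 156.635°
dₓₜ = R·arcsin(sin δ₁₃ · sin(θ₁₃ − θ₁₂)) = 6371·arcsin(0.13983·sin(135.702°)) = 623.169 km
|dₓₜ| = 623.169 km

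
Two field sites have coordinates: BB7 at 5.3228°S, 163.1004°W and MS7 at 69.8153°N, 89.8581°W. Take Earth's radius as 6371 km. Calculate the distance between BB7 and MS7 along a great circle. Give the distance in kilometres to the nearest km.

9931 km

Δφ = 75.1381°,  Δλ = 73.2423°
a = sin²(Δφ/2) + cos φ₁ cos φ₂ sin²(Δλ/2) = 0.494006
c = 2·arcsin(√a) = 1.558809 rad = 89.3132°
d = R·c = 6371 × 1.558809 = 9931.2 km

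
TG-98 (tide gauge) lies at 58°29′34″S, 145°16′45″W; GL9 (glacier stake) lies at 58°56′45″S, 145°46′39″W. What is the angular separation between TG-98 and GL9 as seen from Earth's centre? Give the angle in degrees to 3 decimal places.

TG-98: φ = -58.49278°, λ = -145.27917°
GL9: φ = -58.94583°, λ = -145.77750°
Δφ = -0.4531°,  Δλ = -0.4983°
a = sin²(Δφ/2) + cos φ₁ cos φ₂ sin²(Δλ/2) = 0.000021
c = 2·arcsin(√a) = 0.009106 rad = 0.5217°

0.522°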